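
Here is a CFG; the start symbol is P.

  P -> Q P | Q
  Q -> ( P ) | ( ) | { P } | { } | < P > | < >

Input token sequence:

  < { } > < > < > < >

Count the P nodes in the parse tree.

5

[P [Q < [P [Q { }]] >] [P [Q < >] [P [Q < >] [P [Q < >]]]]]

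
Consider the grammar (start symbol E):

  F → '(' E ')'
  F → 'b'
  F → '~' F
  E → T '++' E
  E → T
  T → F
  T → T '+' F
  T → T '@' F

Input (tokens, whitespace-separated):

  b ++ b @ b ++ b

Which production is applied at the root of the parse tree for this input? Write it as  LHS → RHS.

[E [T [F b]] ++ [E [T [T [F b]] @ [F b]] ++ [E [T [F b]]]]]

E → T '++' E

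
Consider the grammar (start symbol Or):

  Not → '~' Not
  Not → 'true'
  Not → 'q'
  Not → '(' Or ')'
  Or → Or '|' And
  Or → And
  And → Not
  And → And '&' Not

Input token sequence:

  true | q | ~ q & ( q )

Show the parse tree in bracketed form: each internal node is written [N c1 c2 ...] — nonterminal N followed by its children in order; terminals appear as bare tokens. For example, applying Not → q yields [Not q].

[Or [Or [Or [And [Not true]]] | [And [Not q]]] | [And [And [Not ~ [Not q]]] & [Not ( [Or [And [Not q]]] )]]]

Or
Or | And
Or | And | And
And | And | And
Not | And | And
true | And | And
true | Not | And
true | q | And
true | q | And & Not
true | q | Not & Not
true | q | ~ Not & Not
true | q | ~ q & Not
true | q | ~ q & ( Or )
true | q | ~ q & ( And )
true | q | ~ q & ( Not )
true | q | ~ q & ( q )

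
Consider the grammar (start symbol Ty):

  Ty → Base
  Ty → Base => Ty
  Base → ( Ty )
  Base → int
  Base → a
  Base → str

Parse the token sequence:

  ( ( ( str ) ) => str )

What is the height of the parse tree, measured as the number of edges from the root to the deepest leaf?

8

[Ty [Base ( [Ty [Base ( [Ty [Base ( [Ty [Base str]] )]] )] => [Ty [Base str]]] )]]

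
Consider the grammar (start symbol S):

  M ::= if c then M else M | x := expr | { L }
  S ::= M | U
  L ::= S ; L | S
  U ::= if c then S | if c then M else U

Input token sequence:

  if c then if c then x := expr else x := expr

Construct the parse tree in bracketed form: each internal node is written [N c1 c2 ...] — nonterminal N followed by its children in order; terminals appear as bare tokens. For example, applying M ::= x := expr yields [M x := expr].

[S [U if c then [S [M if c then [M x := expr] else [M x := expr]]]]]

S
U
if c then S
if c then M
if c then if c then M else M
if c then if c then x := expr else M
if c then if c then x := expr else x := expr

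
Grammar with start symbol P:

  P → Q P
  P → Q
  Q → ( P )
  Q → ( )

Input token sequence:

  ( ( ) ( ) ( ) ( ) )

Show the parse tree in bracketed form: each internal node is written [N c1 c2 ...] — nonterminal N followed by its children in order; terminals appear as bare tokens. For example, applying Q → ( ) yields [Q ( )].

[P [Q ( [P [Q ( )] [P [Q ( )] [P [Q ( )] [P [Q ( )]]]]] )]]

P
Q
( P )
( Q P )
( ( ) P )
( ( ) Q P )
( ( ) ( ) P )
( ( ) ( ) Q P )
( ( ) ( ) ( ) P )
( ( ) ( ) ( ) Q )
( ( ) ( ) ( ) ( ) )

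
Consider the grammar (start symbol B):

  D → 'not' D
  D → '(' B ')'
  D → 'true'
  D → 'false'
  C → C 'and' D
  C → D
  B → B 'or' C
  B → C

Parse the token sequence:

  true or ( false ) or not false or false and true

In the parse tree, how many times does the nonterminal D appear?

[B [B [B [B [C [D true]]] or [C [D ( [B [C [D false]]] )]]] or [C [D not [D false]]]] or [C [C [D false]] and [D true]]]

7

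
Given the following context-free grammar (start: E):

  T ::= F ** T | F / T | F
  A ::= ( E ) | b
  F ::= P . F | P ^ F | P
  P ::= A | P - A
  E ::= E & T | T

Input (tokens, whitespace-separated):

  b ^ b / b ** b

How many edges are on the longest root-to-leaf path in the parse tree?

7

[E [T [F [P [A b]] ^ [F [P [A b]]]] / [T [F [P [A b]]] ** [T [F [P [A b]]]]]]]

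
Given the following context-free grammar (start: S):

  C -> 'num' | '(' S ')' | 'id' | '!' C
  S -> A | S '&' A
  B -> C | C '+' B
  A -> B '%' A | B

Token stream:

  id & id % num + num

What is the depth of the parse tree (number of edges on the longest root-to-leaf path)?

6

[S [S [A [B [C id]]]] & [A [B [C id]] % [A [B [C num] + [B [C num]]]]]]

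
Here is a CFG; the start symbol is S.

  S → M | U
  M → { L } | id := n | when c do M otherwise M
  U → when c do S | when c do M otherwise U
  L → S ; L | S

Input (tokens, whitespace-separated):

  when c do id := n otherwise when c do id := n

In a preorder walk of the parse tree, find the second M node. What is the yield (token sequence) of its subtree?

[S [U when c do [M id := n] otherwise [U when c do [S [M id := n]]]]]

id := n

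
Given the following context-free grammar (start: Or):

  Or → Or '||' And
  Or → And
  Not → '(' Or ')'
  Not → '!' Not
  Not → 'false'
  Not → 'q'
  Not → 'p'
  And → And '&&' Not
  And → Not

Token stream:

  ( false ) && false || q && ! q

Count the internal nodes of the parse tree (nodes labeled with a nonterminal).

14

[Or [Or [And [And [Not ( [Or [And [Not false]]] )]] && [Not false]]] || [And [And [Not q]] && [Not ! [Not q]]]]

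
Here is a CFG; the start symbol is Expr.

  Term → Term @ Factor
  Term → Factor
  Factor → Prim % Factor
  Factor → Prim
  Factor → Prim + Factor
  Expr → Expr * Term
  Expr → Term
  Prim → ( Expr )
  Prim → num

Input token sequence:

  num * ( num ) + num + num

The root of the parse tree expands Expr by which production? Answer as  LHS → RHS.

[Expr [Expr [Term [Factor [Prim num]]]] * [Term [Factor [Prim ( [Expr [Term [Factor [Prim num]]]] )] + [Factor [Prim num] + [Factor [Prim num]]]]]]

Expr → Expr * Term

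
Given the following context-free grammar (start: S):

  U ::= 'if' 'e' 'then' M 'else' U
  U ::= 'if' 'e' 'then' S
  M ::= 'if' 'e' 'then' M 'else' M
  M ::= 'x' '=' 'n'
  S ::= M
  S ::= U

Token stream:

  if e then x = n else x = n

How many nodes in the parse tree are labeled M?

[S [M if e then [M x = n] else [M x = n]]]

3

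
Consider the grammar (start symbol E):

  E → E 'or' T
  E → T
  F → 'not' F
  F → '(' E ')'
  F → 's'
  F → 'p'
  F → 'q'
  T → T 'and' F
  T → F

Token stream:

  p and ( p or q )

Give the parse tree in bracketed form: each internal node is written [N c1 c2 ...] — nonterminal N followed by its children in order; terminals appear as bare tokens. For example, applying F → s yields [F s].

E
T
T and F
F and F
p and F
p and ( E )
p and ( E or T )
p and ( T or T )
p and ( F or T )
p and ( p or T )
p and ( p or F )
p and ( p or q )

[E [T [T [F p]] and [F ( [E [E [T [F p]]] or [T [F q]]] )]]]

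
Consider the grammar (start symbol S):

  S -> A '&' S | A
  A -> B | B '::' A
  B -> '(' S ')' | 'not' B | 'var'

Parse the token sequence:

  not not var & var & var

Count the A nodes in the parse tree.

3

[S [A [B not [B not [B var]]]] & [S [A [B var]] & [S [A [B var]]]]]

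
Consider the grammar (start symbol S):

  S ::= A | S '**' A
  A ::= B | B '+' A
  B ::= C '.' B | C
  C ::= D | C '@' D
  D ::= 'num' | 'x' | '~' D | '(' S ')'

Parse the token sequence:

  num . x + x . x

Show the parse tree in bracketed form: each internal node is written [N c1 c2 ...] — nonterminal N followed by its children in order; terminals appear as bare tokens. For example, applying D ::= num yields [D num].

S
A
B + A
C . B + A
D . B + A
num . B + A
num . C + A
num . D + A
num . x + A
num . x + B
num . x + C . B
num . x + D . B
num . x + x . B
num . x + x . C
num . x + x . D
num . x + x . x

[S [A [B [C [D num]] . [B [C [D x]]]] + [A [B [C [D x]] . [B [C [D x]]]]]]]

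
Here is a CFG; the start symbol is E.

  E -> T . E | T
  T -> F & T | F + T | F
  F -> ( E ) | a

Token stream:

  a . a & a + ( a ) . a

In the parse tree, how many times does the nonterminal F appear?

[E [T [F a]] . [E [T [F a] & [T [F a] + [T [F ( [E [T [F a]]] )]]]] . [E [T [F a]]]]]

6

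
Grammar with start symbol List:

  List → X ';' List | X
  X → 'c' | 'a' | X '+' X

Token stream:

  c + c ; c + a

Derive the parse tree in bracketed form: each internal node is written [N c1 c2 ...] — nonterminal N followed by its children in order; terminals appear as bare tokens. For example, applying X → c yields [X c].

[List [X [X c] + [X c]] ; [List [X [X c] + [X a]]]]

List
X ; List
X + X ; List
c + X ; List
c + c ; List
c + c ; X
c + c ; X + X
c + c ; c + X
c + c ; c + a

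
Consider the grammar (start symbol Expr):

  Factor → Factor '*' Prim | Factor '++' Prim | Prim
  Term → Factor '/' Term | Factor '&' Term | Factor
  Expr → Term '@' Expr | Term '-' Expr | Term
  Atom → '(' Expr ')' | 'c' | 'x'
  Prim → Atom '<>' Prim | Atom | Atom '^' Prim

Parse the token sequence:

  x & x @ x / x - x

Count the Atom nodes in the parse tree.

[Expr [Term [Factor [Prim [Atom x]]] & [Term [Factor [Prim [Atom x]]]]] @ [Expr [Term [Factor [Prim [Atom x]]] / [Term [Factor [Prim [Atom x]]]]] - [Expr [Term [Factor [Prim [Atom x]]]]]]]

5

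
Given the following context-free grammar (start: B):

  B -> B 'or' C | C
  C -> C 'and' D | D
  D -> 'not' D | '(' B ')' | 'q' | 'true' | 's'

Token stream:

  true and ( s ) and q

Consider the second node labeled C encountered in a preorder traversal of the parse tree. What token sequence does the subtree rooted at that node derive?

[B [C [C [C [D true]] and [D ( [B [C [D s]]] )]] and [D q]]]

true and ( s )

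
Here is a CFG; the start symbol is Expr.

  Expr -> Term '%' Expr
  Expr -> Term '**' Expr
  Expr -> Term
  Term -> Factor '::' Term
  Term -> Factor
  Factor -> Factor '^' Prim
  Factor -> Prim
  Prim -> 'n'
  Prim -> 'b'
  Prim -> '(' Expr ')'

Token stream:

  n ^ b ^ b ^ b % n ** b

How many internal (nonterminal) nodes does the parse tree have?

[Expr [Term [Factor [Factor [Factor [Factor [Prim n]] ^ [Prim b]] ^ [Prim b]] ^ [Prim b]]] % [Expr [Term [Factor [Prim n]]] ** [Expr [Term [Factor [Prim b]]]]]]

18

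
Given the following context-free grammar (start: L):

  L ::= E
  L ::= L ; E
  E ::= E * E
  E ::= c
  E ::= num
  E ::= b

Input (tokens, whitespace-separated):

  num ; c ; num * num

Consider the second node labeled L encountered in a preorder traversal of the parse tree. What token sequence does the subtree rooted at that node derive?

num ; c

[L [L [L [E num]] ; [E c]] ; [E [E num] * [E num]]]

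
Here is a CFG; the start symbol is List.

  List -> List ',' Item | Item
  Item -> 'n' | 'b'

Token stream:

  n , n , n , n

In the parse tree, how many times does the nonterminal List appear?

[List [List [List [List [Item n]] , [Item n]] , [Item n]] , [Item n]]

4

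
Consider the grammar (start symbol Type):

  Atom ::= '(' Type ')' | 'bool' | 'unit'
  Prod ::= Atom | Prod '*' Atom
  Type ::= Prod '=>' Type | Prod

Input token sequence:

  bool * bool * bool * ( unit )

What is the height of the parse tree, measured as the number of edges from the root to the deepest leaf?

6

[Type [Prod [Prod [Prod [Prod [Atom bool]] * [Atom bool]] * [Atom bool]] * [Atom ( [Type [Prod [Atom unit]]] )]]]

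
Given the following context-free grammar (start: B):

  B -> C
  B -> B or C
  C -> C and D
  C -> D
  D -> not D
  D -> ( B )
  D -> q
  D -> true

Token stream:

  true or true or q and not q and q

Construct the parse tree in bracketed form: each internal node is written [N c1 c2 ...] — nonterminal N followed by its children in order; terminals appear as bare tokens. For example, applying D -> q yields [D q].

[B [B [B [C [D true]]] or [C [D true]]] or [C [C [C [D q]] and [D not [D q]]] and [D q]]]

B
B or C
B or C or C
C or C or C
D or C or C
true or C or C
true or D or C
true or true or C
true or true or C and D
true or true or C and D and D
true or true or D and D and D
true or true or q and D and D
true or true or q and not D and D
true or true or q and not q and D
true or true or q and not q and q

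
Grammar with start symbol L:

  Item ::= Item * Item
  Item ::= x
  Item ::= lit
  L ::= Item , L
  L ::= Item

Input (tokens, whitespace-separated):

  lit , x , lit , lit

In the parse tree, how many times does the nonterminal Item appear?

4

[L [Item lit] , [L [Item x] , [L [Item lit] , [L [Item lit]]]]]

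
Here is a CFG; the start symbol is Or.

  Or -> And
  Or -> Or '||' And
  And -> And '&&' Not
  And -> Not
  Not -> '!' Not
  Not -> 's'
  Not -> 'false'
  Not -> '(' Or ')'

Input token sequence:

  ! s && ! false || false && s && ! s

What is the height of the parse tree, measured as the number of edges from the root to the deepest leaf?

[Or [Or [And [And [Not ! [Not s]]] && [Not ! [Not false]]]] || [And [And [And [Not false]] && [Not s]] && [Not ! [Not s]]]]

6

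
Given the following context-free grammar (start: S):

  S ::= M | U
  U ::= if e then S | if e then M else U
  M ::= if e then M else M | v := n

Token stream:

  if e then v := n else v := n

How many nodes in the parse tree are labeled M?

[S [M if e then [M v := n] else [M v := n]]]

3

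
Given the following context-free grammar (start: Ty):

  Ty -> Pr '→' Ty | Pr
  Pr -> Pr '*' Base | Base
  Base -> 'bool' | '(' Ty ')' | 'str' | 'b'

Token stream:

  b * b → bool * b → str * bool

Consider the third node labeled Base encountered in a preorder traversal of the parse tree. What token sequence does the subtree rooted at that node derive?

bool

[Ty [Pr [Pr [Base b]] * [Base b]] → [Ty [Pr [Pr [Base bool]] * [Base b]] → [Ty [Pr [Pr [Base str]] * [Base bool]]]]]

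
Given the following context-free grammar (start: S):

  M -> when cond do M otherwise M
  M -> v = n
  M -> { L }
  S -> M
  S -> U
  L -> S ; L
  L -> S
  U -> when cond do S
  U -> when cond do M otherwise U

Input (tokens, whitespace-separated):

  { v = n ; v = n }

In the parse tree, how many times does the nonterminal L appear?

[S [M { [L [S [M v = n]] ; [L [S [M v = n]]]] }]]

2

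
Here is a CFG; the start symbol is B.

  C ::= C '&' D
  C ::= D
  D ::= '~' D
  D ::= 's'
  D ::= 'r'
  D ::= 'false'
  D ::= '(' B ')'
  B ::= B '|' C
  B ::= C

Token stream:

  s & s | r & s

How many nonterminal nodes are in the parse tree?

10

[B [B [C [C [D s]] & [D s]]] | [C [C [D r]] & [D s]]]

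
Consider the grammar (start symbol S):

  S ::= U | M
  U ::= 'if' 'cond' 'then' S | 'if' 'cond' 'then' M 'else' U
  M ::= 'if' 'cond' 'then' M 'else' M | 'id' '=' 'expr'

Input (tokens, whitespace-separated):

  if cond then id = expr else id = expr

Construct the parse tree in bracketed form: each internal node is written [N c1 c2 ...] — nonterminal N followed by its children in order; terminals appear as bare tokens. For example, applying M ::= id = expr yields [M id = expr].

[S [M if cond then [M id = expr] else [M id = expr]]]

S
M
if cond then M else M
if cond then id = expr else M
if cond then id = expr else id = expr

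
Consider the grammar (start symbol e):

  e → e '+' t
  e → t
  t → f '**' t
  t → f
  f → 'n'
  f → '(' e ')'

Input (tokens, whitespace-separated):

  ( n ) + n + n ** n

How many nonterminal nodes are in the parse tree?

14

[e [e [e [t [f ( [e [t [f n]]] )]]] + [t [f n]]] + [t [f n] ** [t [f n]]]]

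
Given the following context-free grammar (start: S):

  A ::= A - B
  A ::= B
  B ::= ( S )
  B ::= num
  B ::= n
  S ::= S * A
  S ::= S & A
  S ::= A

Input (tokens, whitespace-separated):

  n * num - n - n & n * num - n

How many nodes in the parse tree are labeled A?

7

[S [S [S [S [A [B n]]] * [A [A [A [B num]] - [B n]] - [B n]]] & [A [B n]]] * [A [A [B num]] - [B n]]]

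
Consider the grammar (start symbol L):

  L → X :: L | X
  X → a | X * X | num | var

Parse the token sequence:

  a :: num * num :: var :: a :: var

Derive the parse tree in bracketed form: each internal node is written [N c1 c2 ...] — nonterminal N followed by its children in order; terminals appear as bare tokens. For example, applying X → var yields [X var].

L
X :: L
a :: L
a :: X :: L
a :: X * X :: L
a :: num * X :: L
a :: num * num :: L
a :: num * num :: X :: L
a :: num * num :: var :: L
a :: num * num :: var :: X :: L
a :: num * num :: var :: a :: L
a :: num * num :: var :: a :: X
a :: num * num :: var :: a :: var

[L [X a] :: [L [X [X num] * [X num]] :: [L [X var] :: [L [X a] :: [L [X var]]]]]]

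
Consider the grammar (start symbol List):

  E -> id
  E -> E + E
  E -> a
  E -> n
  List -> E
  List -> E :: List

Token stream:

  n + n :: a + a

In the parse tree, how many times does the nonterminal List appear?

2

[List [E [E n] + [E n]] :: [List [E [E a] + [E a]]]]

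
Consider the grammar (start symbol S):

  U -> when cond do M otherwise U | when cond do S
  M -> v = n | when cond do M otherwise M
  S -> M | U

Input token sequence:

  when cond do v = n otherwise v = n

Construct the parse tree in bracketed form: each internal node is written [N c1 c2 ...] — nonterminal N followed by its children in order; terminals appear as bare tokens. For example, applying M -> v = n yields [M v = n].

S
M
when cond do M otherwise M
when cond do v = n otherwise M
when cond do v = n otherwise v = n

[S [M when cond do [M v = n] otherwise [M v = n]]]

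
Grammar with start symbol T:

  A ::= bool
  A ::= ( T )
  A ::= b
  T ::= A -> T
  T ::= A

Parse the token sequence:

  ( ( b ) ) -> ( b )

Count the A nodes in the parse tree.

5

[T [A ( [T [A ( [T [A b]] )]] )] -> [T [A ( [T [A b]] )]]]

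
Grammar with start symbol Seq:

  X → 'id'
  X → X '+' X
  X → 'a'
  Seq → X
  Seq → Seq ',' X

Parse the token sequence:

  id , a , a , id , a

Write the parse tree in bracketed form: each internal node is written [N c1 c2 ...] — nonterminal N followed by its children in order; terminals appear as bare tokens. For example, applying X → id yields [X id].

[Seq [Seq [Seq [Seq [Seq [X id]] , [X a]] , [X a]] , [X id]] , [X a]]

Seq
Seq , X
Seq , X , X
Seq , X , X , X
Seq , X , X , X , X
X , X , X , X , X
id , X , X , X , X
id , a , X , X , X
id , a , a , X , X
id , a , a , id , X
id , a , a , id , a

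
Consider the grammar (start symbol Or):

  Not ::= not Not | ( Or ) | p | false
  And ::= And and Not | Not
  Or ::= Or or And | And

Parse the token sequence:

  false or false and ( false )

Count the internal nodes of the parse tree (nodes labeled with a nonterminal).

11

[Or [Or [And [Not false]]] or [And [And [Not false]] and [Not ( [Or [And [Not false]]] )]]]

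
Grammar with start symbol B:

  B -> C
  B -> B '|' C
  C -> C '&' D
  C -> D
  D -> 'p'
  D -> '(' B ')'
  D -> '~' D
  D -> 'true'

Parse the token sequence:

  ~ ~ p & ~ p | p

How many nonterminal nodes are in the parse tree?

11

[B [B [C [C [D ~ [D ~ [D p]]]] & [D ~ [D p]]]] | [C [D p]]]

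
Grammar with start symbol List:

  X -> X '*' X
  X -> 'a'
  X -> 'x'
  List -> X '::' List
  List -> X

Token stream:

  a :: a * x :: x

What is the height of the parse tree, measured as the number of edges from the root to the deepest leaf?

4

[List [X a] :: [List [X [X a] * [X x]] :: [List [X x]]]]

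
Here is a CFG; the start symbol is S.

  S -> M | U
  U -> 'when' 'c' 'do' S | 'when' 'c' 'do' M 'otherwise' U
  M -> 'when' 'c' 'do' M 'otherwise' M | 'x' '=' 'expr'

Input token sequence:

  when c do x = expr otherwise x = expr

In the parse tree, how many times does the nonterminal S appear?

1

[S [M when c do [M x = expr] otherwise [M x = expr]]]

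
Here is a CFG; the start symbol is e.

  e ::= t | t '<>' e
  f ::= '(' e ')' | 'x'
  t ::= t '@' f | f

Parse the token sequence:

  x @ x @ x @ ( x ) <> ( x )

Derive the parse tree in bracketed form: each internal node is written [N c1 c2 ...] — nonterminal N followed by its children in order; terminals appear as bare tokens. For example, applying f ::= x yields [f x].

[e [t [t [t [t [f x]] @ [f x]] @ [f x]] @ [f ( [e [t [f x]]] )]] <> [e [t [f ( [e [t [f x]]] )]]]]

e
t <> e
t @ f <> e
t @ f @ f <> e
t @ f @ f @ f <> e
f @ f @ f @ f <> e
x @ f @ f @ f <> e
x @ x @ f @ f <> e
x @ x @ x @ f <> e
x @ x @ x @ ( e ) <> e
x @ x @ x @ ( t ) <> e
x @ x @ x @ ( f ) <> e
x @ x @ x @ ( x ) <> e
x @ x @ x @ ( x ) <> t
x @ x @ x @ ( x ) <> f
x @ x @ x @ ( x ) <> ( e )
x @ x @ x @ ( x ) <> ( t )
x @ x @ x @ ( x ) <> ( f )
x @ x @ x @ ( x ) <> ( x )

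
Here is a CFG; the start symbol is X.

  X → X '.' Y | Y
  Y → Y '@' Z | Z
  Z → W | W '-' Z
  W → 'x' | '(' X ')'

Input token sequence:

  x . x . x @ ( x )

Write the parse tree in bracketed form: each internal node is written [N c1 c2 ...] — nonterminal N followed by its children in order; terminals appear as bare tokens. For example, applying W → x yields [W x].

[X [X [X [Y [Z [W x]]]] . [Y [Z [W x]]]] . [Y [Y [Z [W x]]] @ [Z [W ( [X [Y [Z [W x]]]] )]]]]

X
X . Y
X . Y . Y
Y . Y . Y
Z . Y . Y
W . Y . Y
x . Y . Y
x . Z . Y
x . W . Y
x . x . Y
x . x . Y @ Z
x . x . Z @ Z
x . x . W @ Z
x . x . x @ Z
x . x . x @ W
x . x . x @ ( X )
x . x . x @ ( Y )
x . x . x @ ( Z )
x . x . x @ ( W )
x . x . x @ ( x )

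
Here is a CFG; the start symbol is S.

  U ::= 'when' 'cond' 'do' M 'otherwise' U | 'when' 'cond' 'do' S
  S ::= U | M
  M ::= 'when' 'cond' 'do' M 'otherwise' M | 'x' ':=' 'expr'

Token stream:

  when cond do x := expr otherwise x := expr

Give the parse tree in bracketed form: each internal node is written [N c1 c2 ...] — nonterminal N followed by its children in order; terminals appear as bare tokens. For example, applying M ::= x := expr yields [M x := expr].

[S [M when cond do [M x := expr] otherwise [M x := expr]]]

S
M
when cond do M otherwise M
when cond do x := expr otherwise M
when cond do x := expr otherwise x := expr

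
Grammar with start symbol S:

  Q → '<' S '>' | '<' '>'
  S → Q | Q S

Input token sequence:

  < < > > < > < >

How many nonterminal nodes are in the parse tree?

[S [Q < [S [Q < >]] >] [S [Q < >] [S [Q < >]]]]

8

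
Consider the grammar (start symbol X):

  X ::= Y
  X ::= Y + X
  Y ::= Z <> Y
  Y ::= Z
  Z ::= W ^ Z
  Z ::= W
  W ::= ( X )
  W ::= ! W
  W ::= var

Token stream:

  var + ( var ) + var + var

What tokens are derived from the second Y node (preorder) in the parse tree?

[X [Y [Z [W var]]] + [X [Y [Z [W ( [X [Y [Z [W var]]]] )]]] + [X [Y [Z [W var]]] + [X [Y [Z [W var]]]]]]]

( var )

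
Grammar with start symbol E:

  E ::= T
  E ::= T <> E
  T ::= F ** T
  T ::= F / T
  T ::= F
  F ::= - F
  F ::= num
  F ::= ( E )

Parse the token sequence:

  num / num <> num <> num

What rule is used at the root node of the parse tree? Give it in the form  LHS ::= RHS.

[E [T [F num] / [T [F num]]] <> [E [T [F num]] <> [E [T [F num]]]]]

E ::= T <> E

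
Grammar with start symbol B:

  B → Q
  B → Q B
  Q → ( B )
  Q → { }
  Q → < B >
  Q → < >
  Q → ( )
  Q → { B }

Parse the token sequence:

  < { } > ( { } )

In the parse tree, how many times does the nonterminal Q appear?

[B [Q < [B [Q { }]] >] [B [Q ( [B [Q { }]] )]]]

4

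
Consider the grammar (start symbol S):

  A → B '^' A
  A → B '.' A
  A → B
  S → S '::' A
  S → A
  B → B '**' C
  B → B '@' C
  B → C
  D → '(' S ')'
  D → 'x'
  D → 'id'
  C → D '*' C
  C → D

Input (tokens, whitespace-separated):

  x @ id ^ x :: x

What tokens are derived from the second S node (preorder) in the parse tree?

[S [S [A [B [B [C [D x]]] @ [C [D id]]] ^ [A [B [C [D x]]]]]] :: [A [B [C [D x]]]]]

x @ id ^ x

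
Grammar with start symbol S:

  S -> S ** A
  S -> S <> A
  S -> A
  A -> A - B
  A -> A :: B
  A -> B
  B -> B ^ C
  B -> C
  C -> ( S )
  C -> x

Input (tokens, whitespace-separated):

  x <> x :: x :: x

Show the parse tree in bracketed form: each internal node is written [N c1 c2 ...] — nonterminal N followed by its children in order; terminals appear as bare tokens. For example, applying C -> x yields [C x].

[S [S [A [B [C x]]]] <> [A [A [A [B [C x]]] :: [B [C x]]] :: [B [C x]]]]

S
S <> A
A <> A
B <> A
C <> A
x <> A
x <> A :: B
x <> A :: B :: B
x <> B :: B :: B
x <> C :: B :: B
x <> x :: B :: B
x <> x :: C :: B
x <> x :: x :: B
x <> x :: x :: C
x <> x :: x :: x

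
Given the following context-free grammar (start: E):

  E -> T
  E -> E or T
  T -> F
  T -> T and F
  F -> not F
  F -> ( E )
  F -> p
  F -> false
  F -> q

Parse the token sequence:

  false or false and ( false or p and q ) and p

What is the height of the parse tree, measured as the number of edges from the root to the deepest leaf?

8

[E [E [T [F false]]] or [T [T [T [F false]] and [F ( [E [E [T [F false]]] or [T [T [F p]] and [F q]]] )]] and [F p]]]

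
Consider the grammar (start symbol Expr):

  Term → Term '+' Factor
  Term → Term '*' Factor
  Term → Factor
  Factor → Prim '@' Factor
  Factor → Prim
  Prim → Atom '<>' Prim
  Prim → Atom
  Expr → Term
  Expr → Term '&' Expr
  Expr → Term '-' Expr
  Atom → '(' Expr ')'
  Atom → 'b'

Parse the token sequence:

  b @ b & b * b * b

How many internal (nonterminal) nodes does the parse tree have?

[Expr [Term [Factor [Prim [Atom b]] @ [Factor [Prim [Atom b]]]]] & [Expr [Term [Term [Term [Factor [Prim [Atom b]]]] * [Factor [Prim [Atom b]]]] * [Factor [Prim [Atom b]]]]]]

21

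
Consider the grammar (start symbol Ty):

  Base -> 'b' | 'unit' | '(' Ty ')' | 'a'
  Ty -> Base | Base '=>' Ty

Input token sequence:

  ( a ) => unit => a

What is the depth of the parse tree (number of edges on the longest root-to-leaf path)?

4

[Ty [Base ( [Ty [Base a]] )] => [Ty [Base unit] => [Ty [Base a]]]]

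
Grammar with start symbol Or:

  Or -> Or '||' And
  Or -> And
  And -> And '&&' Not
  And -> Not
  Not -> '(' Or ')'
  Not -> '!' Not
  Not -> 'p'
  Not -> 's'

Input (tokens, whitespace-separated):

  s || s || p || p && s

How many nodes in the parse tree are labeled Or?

4

[Or [Or [Or [Or [And [Not s]]] || [And [Not s]]] || [And [Not p]]] || [And [And [Not p]] && [Not s]]]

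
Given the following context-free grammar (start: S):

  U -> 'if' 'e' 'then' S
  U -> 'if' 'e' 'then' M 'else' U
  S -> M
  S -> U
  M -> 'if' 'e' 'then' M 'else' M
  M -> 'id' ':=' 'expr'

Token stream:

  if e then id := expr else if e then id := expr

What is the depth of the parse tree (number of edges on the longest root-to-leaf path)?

5

[S [U if e then [M id := expr] else [U if e then [S [M id := expr]]]]]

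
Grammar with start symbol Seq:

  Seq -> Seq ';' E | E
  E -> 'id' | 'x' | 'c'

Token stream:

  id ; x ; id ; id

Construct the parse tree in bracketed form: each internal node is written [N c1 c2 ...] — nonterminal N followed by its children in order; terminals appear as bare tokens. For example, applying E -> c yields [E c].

[Seq [Seq [Seq [Seq [E id]] ; [E x]] ; [E id]] ; [E id]]

Seq
Seq ; E
Seq ; E ; E
Seq ; E ; E ; E
E ; E ; E ; E
id ; E ; E ; E
id ; x ; E ; E
id ; x ; id ; E
id ; x ; id ; id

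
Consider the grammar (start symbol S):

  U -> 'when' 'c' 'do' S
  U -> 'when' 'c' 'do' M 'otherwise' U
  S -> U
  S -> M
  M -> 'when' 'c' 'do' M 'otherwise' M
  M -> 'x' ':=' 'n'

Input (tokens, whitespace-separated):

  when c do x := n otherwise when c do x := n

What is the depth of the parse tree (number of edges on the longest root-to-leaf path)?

5

[S [U when c do [M x := n] otherwise [U when c do [S [M x := n]]]]]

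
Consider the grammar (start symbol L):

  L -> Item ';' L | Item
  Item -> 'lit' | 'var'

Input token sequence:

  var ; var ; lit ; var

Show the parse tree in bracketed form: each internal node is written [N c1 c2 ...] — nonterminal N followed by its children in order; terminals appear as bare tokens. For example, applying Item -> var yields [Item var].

L
Item ; L
var ; L
var ; Item ; L
var ; var ; L
var ; var ; Item ; L
var ; var ; lit ; L
var ; var ; lit ; Item
var ; var ; lit ; var

[L [Item var] ; [L [Item var] ; [L [Item lit] ; [L [Item var]]]]]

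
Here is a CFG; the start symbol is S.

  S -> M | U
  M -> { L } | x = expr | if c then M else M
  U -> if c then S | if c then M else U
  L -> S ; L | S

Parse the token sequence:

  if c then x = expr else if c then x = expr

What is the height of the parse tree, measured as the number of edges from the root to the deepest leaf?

[S [U if c then [M x = expr] else [U if c then [S [M x = expr]]]]]

5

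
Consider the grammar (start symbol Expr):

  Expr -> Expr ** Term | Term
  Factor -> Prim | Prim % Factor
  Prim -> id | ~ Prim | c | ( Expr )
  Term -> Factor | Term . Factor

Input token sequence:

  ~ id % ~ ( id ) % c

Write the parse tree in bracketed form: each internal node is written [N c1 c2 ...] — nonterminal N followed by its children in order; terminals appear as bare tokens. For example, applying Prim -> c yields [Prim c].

[Expr [Term [Factor [Prim ~ [Prim id]] % [Factor [Prim ~ [Prim ( [Expr [Term [Factor [Prim id]]]] )]] % [Factor [Prim c]]]]]]

Expr
Term
Factor
Prim % Factor
~ Prim % Factor
~ id % Factor
~ id % Prim % Factor
~ id % ~ Prim % Factor
~ id % ~ ( Expr ) % Factor
~ id % ~ ( Term ) % Factor
~ id % ~ ( Factor ) % Factor
~ id % ~ ( Prim ) % Factor
~ id % ~ ( id ) % Factor
~ id % ~ ( id ) % Prim
~ id % ~ ( id ) % c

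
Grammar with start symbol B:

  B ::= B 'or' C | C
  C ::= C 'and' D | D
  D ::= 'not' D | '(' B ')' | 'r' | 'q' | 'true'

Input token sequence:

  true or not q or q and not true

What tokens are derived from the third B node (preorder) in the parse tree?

true

[B [B [B [C [D true]]] or [C [D not [D q]]]] or [C [C [D q]] and [D not [D true]]]]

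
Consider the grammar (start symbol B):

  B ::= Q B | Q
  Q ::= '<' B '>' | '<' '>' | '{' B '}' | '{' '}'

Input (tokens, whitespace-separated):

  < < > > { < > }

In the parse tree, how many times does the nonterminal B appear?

[B [Q < [B [Q < >]] >] [B [Q { [B [Q < >]] }]]]

4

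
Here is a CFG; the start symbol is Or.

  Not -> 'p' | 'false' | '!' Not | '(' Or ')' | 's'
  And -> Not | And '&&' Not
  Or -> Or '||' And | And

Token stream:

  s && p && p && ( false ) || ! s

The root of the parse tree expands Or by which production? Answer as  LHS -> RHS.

Or -> Or '||' And

[Or [Or [And [And [And [And [Not s]] && [Not p]] && [Not p]] && [Not ( [Or [And [Not false]]] )]]] || [And [Not ! [Not s]]]]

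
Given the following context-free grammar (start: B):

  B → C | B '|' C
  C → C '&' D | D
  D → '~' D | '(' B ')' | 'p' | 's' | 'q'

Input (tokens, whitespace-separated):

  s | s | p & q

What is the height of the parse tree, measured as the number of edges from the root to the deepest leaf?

[B [B [B [C [D s]]] | [C [D s]]] | [C [C [D p]] & [D q]]]

5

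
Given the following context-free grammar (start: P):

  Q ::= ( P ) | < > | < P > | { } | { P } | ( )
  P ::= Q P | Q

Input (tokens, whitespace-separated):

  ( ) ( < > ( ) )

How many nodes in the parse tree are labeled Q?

4

[P [Q ( )] [P [Q ( [P [Q < >] [P [Q ( )]]] )]]]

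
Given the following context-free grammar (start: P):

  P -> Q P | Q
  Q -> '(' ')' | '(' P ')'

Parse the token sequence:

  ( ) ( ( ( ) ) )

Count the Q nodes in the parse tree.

4

[P [Q ( )] [P [Q ( [P [Q ( [P [Q ( )]] )]] )]]]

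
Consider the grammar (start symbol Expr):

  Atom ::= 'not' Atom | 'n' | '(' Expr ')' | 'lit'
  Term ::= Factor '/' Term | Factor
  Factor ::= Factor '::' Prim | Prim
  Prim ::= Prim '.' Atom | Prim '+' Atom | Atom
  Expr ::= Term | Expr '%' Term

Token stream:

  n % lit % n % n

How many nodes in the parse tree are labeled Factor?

4

[Expr [Expr [Expr [Expr [Term [Factor [Prim [Atom n]]]]] % [Term [Factor [Prim [Atom lit]]]]] % [Term [Factor [Prim [Atom n]]]]] % [Term [Factor [Prim [Atom n]]]]]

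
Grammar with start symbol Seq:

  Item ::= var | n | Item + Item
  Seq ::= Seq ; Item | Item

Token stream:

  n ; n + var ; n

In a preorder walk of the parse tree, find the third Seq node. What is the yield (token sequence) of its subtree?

[Seq [Seq [Seq [Item n]] ; [Item [Item n] + [Item var]]] ; [Item n]]

n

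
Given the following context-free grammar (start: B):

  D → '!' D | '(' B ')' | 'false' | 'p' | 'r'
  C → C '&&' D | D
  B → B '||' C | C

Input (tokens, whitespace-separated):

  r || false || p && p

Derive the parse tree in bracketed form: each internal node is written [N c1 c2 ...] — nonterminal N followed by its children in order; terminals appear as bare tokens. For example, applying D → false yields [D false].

[B [B [B [C [D r]]] || [C [D false]]] || [C [C [D p]] && [D p]]]

B
B || C
B || C || C
C || C || C
D || C || C
r || C || C
r || D || C
r || false || C
r || false || C && D
r || false || D && D
r || false || p && D
r || false || p && p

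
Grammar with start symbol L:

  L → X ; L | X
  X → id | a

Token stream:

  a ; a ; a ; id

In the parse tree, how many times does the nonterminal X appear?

4

[L [X a] ; [L [X a] ; [L [X a] ; [L [X id]]]]]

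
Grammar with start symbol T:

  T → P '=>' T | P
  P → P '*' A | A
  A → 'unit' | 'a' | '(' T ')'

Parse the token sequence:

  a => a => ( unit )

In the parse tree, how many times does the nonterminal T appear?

[T [P [A a]] => [T [P [A a]] => [T [P [A ( [T [P [A unit]]] )]]]]]

4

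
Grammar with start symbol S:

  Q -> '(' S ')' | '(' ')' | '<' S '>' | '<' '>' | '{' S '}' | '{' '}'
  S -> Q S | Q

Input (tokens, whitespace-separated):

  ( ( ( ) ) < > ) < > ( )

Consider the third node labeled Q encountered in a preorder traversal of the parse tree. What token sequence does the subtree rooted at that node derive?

( )

[S [Q ( [S [Q ( [S [Q ( )]] )] [S [Q < >]]] )] [S [Q < >] [S [Q ( )]]]]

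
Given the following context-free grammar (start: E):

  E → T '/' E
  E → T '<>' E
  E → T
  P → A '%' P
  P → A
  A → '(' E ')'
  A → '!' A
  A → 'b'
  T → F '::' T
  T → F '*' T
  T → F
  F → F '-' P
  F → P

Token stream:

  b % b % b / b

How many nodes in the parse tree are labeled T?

[E [T [F [P [A b] % [P [A b] % [P [A b]]]]]] / [E [T [F [P [A b]]]]]]

2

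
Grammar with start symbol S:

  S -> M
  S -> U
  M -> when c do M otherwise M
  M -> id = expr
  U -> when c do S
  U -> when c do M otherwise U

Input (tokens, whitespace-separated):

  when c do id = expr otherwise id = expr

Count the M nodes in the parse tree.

3

[S [M when c do [M id = expr] otherwise [M id = expr]]]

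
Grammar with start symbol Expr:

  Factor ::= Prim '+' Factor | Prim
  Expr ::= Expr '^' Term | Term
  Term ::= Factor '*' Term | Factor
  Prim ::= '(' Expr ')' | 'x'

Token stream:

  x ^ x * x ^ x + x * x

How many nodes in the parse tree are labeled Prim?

[Expr [Expr [Expr [Term [Factor [Prim x]]]] ^ [Term [Factor [Prim x]] * [Term [Factor [Prim x]]]]] ^ [Term [Factor [Prim x] + [Factor [Prim x]]] * [Term [Factor [Prim x]]]]]

6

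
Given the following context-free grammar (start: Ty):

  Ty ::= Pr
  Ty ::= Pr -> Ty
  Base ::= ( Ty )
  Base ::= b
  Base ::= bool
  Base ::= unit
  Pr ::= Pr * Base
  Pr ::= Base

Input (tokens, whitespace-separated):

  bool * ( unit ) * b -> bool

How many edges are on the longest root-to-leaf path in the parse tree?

[Ty [Pr [Pr [Pr [Base bool]] * [Base ( [Ty [Pr [Base unit]]] )]] * [Base b]] -> [Ty [Pr [Base bool]]]]

7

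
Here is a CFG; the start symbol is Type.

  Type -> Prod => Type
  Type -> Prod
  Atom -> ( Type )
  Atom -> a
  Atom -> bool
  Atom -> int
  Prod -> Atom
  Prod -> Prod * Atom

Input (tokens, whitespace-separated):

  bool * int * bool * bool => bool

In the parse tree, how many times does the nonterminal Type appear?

[Type [Prod [Prod [Prod [Prod [Atom bool]] * [Atom int]] * [Atom bool]] * [Atom bool]] => [Type [Prod [Atom bool]]]]

2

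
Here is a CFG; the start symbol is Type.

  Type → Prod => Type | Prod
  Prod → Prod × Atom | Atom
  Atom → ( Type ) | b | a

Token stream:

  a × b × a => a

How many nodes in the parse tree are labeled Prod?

[Type [Prod [Prod [Prod [Atom a]] × [Atom b]] × [Atom a]] => [Type [Prod [Atom a]]]]

4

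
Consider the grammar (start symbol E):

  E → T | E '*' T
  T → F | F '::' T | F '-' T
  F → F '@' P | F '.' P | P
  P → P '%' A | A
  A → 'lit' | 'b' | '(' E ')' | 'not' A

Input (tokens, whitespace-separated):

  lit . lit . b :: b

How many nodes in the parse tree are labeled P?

[E [T [F [F [F [P [A lit]]] . [P [A lit]]] . [P [A b]]] :: [T [F [P [A b]]]]]]

4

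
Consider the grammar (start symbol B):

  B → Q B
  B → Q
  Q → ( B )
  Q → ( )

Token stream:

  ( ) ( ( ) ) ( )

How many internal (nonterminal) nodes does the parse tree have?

8

[B [Q ( )] [B [Q ( [B [Q ( )]] )] [B [Q ( )]]]]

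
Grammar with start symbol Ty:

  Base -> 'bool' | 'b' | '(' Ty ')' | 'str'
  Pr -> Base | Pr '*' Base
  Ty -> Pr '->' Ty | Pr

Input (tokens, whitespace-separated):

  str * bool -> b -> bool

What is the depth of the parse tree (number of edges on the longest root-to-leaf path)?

[Ty [Pr [Pr [Base str]] * [Base bool]] -> [Ty [Pr [Base b]] -> [Ty [Pr [Base bool]]]]]

5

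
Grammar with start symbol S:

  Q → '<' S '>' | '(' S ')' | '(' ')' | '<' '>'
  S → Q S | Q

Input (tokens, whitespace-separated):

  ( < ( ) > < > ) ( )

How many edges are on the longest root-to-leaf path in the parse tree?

[S [Q ( [S [Q < [S [Q ( )]] >] [S [Q < >]]] )] [S [Q ( )]]]

6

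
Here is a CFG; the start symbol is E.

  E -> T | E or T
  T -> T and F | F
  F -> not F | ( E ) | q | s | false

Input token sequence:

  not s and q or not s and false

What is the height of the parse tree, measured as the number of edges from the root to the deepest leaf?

[E [E [T [T [F not [F s]]] and [F q]]] or [T [T [F not [F s]]] and [F false]]]

6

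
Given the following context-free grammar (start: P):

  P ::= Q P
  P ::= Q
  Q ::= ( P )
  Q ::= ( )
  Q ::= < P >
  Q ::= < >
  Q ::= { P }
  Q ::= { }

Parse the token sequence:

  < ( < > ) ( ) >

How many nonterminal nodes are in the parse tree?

[P [Q < [P [Q ( [P [Q < >]] )] [P [Q ( )]]] >]]

8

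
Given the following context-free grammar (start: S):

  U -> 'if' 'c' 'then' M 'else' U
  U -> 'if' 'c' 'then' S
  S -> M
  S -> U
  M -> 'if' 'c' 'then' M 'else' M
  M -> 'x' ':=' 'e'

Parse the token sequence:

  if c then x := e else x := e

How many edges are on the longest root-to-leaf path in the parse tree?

3

[S [M if c then [M x := e] else [M x := e]]]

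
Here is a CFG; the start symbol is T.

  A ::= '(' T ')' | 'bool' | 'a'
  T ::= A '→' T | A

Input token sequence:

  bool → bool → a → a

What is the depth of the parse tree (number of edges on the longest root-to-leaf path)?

[T [A bool] → [T [A bool] → [T [A a] → [T [A a]]]]]

5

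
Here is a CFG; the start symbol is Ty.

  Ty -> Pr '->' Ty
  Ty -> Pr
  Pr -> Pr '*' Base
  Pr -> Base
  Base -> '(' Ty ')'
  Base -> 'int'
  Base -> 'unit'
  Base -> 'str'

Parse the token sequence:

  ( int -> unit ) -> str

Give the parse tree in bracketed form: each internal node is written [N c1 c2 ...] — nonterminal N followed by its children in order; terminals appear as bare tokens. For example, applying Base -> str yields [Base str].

[Ty [Pr [Base ( [Ty [Pr [Base int]] -> [Ty [Pr [Base unit]]]] )]] -> [Ty [Pr [Base str]]]]

Ty
Pr -> Ty
Base -> Ty
( Ty ) -> Ty
( Pr -> Ty ) -> Ty
( Base -> Ty ) -> Ty
( int -> Ty ) -> Ty
( int -> Pr ) -> Ty
( int -> Base ) -> Ty
( int -> unit ) -> Ty
( int -> unit ) -> Pr
( int -> unit ) -> Base
( int -> unit ) -> str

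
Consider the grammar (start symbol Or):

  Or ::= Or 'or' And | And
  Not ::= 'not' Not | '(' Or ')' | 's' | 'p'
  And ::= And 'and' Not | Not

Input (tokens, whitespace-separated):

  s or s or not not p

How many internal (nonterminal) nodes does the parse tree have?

[Or [Or [Or [And [Not s]]] or [And [Not s]]] or [And [Not not [Not not [Not p]]]]]

11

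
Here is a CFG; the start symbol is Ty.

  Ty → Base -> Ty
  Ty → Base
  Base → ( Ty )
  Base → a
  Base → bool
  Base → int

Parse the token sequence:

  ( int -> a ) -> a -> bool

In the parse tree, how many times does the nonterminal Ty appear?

[Ty [Base ( [Ty [Base int] -> [Ty [Base a]]] )] -> [Ty [Base a] -> [Ty [Base bool]]]]

5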